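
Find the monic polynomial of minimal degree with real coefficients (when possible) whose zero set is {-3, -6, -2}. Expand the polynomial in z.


The polynomial is p(z) = ∏_{α ∈ S} (z − α), where S = {-3, -6, -2}.
Expanding the product yields: p(z) = z^3 + 11·z^2 + 36·z + 36.
The resulting polynomial has degree 3 and real coefficients as required.

p(z) = z^3 + 11·z^2 + 36·z + 36.


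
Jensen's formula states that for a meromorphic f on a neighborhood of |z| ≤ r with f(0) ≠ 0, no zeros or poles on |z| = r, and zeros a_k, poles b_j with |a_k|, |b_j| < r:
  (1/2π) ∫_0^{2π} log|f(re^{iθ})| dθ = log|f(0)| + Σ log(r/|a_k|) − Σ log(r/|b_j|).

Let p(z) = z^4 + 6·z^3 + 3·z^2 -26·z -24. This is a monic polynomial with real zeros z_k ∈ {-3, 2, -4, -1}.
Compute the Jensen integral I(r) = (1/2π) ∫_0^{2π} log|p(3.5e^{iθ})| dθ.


Zeros: -4, -3, -1, 2; r = 3.5.
Inside |z| < r: -3, -1, 2. Outside (|z| ≥ r): -4.
p(0) = -24, so log|p(0)| = log(24) = 3.1781.
Apply Jensen: I(r) = log|p(0)| + Σ_k log(r/|z_k|), summed over zeros inside |z| < r.
  log(r/|z_k|) for z_k = -3: log(3.5/3) = 0.1542
  log(r/|z_k|) for z_k = 2: log(3.5/2) = 0.5596
  log(r/|z_k|) for z_k = -1: log(3.5/1) = 1.2528
  Outside zeros (-4) contribute nothing to the Jensen sum.
Sum over inside zeros: 1.9665.
I(r) = log|p(0)| + (inside sum) = 3.1781 + 1.9665 = 5.1446.
Note: since some zeros are outside |z| ≤ r, the simplified n·log(r) form does NOT apply — only the inside zeros contribute.

I(r) ≈ 5.1446.


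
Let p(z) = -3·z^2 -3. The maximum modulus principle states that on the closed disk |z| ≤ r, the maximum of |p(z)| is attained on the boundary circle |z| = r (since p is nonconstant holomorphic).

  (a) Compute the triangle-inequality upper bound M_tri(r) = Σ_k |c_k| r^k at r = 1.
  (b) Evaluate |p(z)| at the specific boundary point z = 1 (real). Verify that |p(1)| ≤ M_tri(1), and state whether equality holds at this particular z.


Coefficients: c_0 = -3, c_1 = 0, c_2 = -3. Radius r = 1.
Part (a). Triangle bound: M_tri(r) = Σ_k |c_k| r^k
  = |-3|·1^0 + |0|·1^1 + |-3|·1^2
  = 3 + 0 + 3 = 6.
This bounds M(r) := max_{|z|=r} |p(z)| from above; equality holds iff all terms c_k z^k can be made to align in phase at a single z on |z|=r.
Part (b). At z = 1 (real, on the circle |z| = r):
  p(1) = (-3)·1^0 + (0)·1^1 + (-3)·1^2 = -6.
  |p(1)| = 6.
Since all nonzero coefficients share the same sign, |p(1)| = 6 = M_tri(1); the triangle bound is attained at z = 1, so in fact M(r) = 6.

M_tri(1) = 6; |p(1)| = 6; equality at z=1: yes.


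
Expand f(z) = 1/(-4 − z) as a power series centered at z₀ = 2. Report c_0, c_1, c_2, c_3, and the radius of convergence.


Let w = z − z₀, so z = z₀ + w.
Then -4 − z = -4 − (z₀ + w) = (-4 − z₀) − w = -6 − w.
f(z) = 1/(-6 − w) = (1/(-6)) · 1/(1 − w/(-6)) = Σ_{n≥0} w^n / (-6)^(n+1).
So c_n = 1/(-6)^(n+1):
  c_0 = 1/(-6)^1 = -1/6.
  c_1 = 1/(-6)^2 = 1/36.
  c_2 = 1/(-6)^3 = -1/216.
  c_3 = 1/(-6)^4 = 1/1296.
The series is valid for |w/d| < 1, i.e. |z − z₀| < |d|.
Radius of convergence: R = |-4 − z₀| = |-6| = 6 (distance from z₀ to the singularity z = -4).

c_0 = -1/6, c_1 = 1/36, c_2 = -1/216, c_3 = 1/1296; R = 6.


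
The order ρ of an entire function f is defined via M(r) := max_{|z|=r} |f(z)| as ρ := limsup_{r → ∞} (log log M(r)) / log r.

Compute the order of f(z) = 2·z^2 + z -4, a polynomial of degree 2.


|f(z)| ≤ Σ|c_k|·r^k = O(r^2) as r → ∞. Polynomial growth is O(e^{r^ε}) for every ε > 0 (since r^2/e^{r^ε} → 0), so ρ ≤ ε for all ε > 0, i.e. ρ = 0. Every nonconstant polynomial has order 0.
Therefore ρ = 0.

Order ρ = 0.


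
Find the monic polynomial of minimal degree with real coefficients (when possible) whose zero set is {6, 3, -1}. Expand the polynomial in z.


The polynomial is p(z) = ∏_{α ∈ S} (z − α), where S = {6, 3, -1}.
Expanding the product yields: p(z) = z^3 -8·z^2 + 9·z + 18.
The resulting polynomial has degree 3 and real coefficients as required.

p(z) = z^3 -8·z^2 + 9·z + 18.


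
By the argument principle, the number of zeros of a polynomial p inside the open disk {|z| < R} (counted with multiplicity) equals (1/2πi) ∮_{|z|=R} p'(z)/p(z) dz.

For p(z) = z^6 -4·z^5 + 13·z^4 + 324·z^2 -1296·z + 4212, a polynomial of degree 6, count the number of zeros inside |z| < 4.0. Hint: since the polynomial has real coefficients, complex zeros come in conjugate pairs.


The zeros of p are: (2 + 3i), (2 - 3i), (-3 + 3i), (-3 - 3i), (3 + 3i), (3 - 3i).
Their magnitudes are: 3.606, 3.606, 4.243, 4.243, 4.243, 4.243.
Zeros with |z| < R = 4.0: (2 + 3i), (2 - 3i).
Count = 2.
By the argument principle, (1/2πi) ∮_{|z|=R} p'(z)/p(z) dz equals exactly this count.

Number of zeros inside |z| < 4.0: 2.


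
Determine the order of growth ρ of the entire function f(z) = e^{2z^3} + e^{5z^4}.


Each summand is entire of order 3 and 4 respectively (as in the single-exponential case). The order of a sum is at most the max of the orders, so ρ ≤ 4. For the lower bound: on |z|=r choose arg z so that 5z^4 is real positive; then |e^{5z^4}| = e^{5r^4} while |e^{2z^3}| ≤ e^{2r^3} = o(e^{5r^4}). So |f| ≥ e^{5r^4}(1 − o(1)) and ρ ≥ 4. Hence ρ = max(3, 4) = 4.
Therefore ρ = 4.

Order ρ = 4.


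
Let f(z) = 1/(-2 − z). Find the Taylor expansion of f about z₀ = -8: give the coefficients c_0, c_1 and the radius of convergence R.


Let w = z − z₀, so z = z₀ + w.
Then -2 − z = -2 − (z₀ + w) = (-2 − z₀) − w = 6 − w.
f(z) = 1/(6 − w) = (1/(6)) · 1/(1 − w/(6)) = Σ_{n≥0} w^n / (6)^(n+1).
So c_n = 1/(6)^(n+1):
  c_0 = 1/(6)^1 = 1/6.
  c_1 = 1/(6)^2 = 1/36.
The series is valid for |w/d| < 1, i.e. |z − z₀| < |d|.
Radius of convergence: R = |-2 − z₀| = |6| = 6 (distance from z₀ to the singularity z = -2).

c_0 = 1/6, c_1 = 1/36; R = 6.


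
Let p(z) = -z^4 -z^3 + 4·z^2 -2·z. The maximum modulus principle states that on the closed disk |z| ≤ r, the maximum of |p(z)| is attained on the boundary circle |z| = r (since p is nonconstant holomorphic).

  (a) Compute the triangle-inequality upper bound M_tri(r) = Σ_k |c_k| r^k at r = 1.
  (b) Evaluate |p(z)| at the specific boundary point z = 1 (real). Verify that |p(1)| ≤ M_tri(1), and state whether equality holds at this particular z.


Coefficients: c_0 = 0, c_1 = -2, c_2 = 4, c_3 = -1, c_4 = -1. Radius r = 1.
Part (a). Triangle bound: M_tri(r) = Σ_k |c_k| r^k
  = |0|·1^0 + |-2|·1^1 + |4|·1^2 + |-1|·1^3 + |-1|·1^4
  = 0 + 2 + 4 + 1 + 1 = 8.
This bounds M(r) := max_{|z|=r} |p(z)| from above; equality holds iff all terms c_k z^k can be made to align in phase at a single z on |z|=r.
Part (b). At z = 1 (real, on the circle |z| = r):
  p(1) = (0)·1^0 + (-2)·1^1 + (4)·1^2 + (-1)·1^3 + (-1)·1^4 = 0.
  |p(1)| = 0.
Check: |p(1)| = 0 ≤ 8 = M_tri(1). ✓ Equality does not hold at z = 1 (the coefficients have mixed signs, so the terms do not all align in phase there).

M_tri(1) = 8; |p(1)| = 0; equality at z=1: no.


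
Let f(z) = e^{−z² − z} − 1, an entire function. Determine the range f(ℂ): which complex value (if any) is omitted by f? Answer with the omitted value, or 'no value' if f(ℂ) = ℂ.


Little Picard bounds the complement of f(ℂ) to at most one point.
The exponent g(z) = −z² − z is a nonconstant polynomial, hence surjective onto ℂ. So e^{g(z)} takes every value in {e^w : w ∈ ℂ} = ℂ ∖ {0}. Adding -1 shifts the range to ℂ ∖ {-1}. f omits exactly -1.

Omitted value: -1.


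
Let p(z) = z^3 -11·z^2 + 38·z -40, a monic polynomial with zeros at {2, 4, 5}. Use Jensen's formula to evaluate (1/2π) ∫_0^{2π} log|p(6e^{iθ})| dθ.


Zeros: 2, 4, 5; r = 6.
Inside |z| < r: 2, 4, 5. Outside (|z| ≥ r): ∅.
p(0) = -40, so log|p(0)| = log(40) = 3.6889.
Apply Jensen: I(r) = log|p(0)| + Σ_k log(r/|z_k|), summed over zeros inside |z| < r.
  log(r/|z_k|) for z_k = 2: log(6/2) = 1.0986
  log(r/|z_k|) for z_k = 4: log(6/4) = 0.4055
  log(r/|z_k|) for z_k = 5: log(6/5) = 0.1823
Sum over inside zeros: 1.6864.
I(r) = log|p(0)| + (inside sum) = 3.6889 + 1.6864 = 5.3753.
Closed form (all zeros inside, monic): I(r) = n·log(r) = 3·log(6) = 5.3753. ✓

I(r) ≈ 5.3753.


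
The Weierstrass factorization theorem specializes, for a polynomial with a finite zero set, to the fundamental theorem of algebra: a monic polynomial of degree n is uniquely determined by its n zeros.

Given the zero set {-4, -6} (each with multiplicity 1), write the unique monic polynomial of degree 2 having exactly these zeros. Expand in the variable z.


The polynomial is p(z) = ∏_{α ∈ S} (z − α), where S = {-4, -6}.
Expanding the product yields: p(z) = z^2 + 10·z + 24.
The resulting polynomial has degree 2 and real coefficients as required.

p(z) = z^2 + 10·z + 24.


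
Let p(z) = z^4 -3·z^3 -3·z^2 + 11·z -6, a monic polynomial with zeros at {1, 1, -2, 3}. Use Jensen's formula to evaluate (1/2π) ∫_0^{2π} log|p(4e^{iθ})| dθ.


Zeros: -2, 1, 1, 3; r = 4.
Inside |z| < r: -2, 1, 1, 3. Outside (|z| ≥ r): ∅.
p(0) = -6, so log|p(0)| = log(6) = 1.7918.
Apply Jensen: I(r) = log|p(0)| + Σ_k log(r/|z_k|), summed over zeros inside |z| < r.
  log(r/|z_k|) for z_k = 1: log(4/1) = 1.3863
  log(r/|z_k|) for z_k = 1: log(4/1) = 1.3863
  log(r/|z_k|) for z_k = -2: log(4/2) = 0.6931
  log(r/|z_k|) for z_k = 3: log(4/3) = 0.2877
Sum over inside zeros: 3.7534.
I(r) = log|p(0)| + (inside sum) = 1.7918 + 3.7534 = 5.5452.
Closed form (all zeros inside, monic): I(r) = n·log(r) = 4·log(4) = 5.5452. ✓

I(r) ≈ 5.5452.


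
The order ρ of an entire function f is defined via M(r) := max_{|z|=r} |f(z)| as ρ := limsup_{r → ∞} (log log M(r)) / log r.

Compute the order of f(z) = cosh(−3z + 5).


cosh(w) is a linear combination of e^{iw} and e^{−iw} (or e^w, e^{−w} in the hyperbolic case), so |cosh(w)| ≤ e^{|w|}. With w = −3z + 5, |w| ≤ 3|z| + 5 = 3r + 5 on |z| = r, giving M(r) ≤ e^{3r + 5}, so ρ ≤ 1. On a suitable ray (z = it for sin/cos; z = t for sinh/cosh, t real → ∞), |cosh(−3z + 5)| grows like e^{3|t|}/2, so ρ ≥ 1. Hence ρ = 1.
Therefore ρ = 1.

Order ρ = 1.


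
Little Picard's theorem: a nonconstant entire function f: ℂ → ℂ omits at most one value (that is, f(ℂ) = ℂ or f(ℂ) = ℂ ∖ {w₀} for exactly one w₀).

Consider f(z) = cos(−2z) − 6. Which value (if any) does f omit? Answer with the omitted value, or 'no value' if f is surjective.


Little Picard bounds the complement of f(ℂ) to at most one point.
cos is entire and surjective onto ℂ: for every w ∈ ℂ, cos(ζ) = w has a solution ζ ∈ ℂ (e.g., via the complex inverse arccos). With ζ = −2z this gives z = ζ/(-2). Then 1·cos(−2z) takes every value in 1·ℂ = ℂ, and adding -6 is a bijection of ℂ. So f is surjective and omits no value. (Note: only on the real line is cos bounded by [−1, 1].)

Omitted value: no value.


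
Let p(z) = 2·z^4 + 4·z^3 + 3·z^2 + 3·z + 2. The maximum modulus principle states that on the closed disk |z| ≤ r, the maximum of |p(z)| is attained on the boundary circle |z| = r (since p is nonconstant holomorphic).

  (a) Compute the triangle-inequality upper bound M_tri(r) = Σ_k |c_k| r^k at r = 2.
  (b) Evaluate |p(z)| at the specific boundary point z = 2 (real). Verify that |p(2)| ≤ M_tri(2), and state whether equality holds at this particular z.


Coefficients: c_0 = 2, c_1 = 3, c_2 = 3, c_3 = 4, c_4 = 2. Radius r = 2.
Part (a). Triangle bound: M_tri(r) = Σ_k |c_k| r^k
  = |2|·2^0 + |3|·2^1 + |3|·2^2 + |4|·2^3 + |2|·2^4
  = 2 + 6 + 12 + 32 + 32 = 84.
This bounds M(r) := max_{|z|=r} |p(z)| from above; equality holds iff all terms c_k z^k can be made to align in phase at a single z on |z|=r.
Part (b). At z = 2 (real, on the circle |z| = r):
  p(2) = (2)·2^0 + (3)·2^1 + (3)·2^2 + (4)·2^3 + (2)·2^4 = 84.
  |p(2)| = 84.
Since all nonzero coefficients share the same sign, |p(2)| = 84 = M_tri(2); the triangle bound is attained at z = 2, so in fact M(r) = 84.

M_tri(2) = 84; |p(2)| = 84; equality at z=2: yes.


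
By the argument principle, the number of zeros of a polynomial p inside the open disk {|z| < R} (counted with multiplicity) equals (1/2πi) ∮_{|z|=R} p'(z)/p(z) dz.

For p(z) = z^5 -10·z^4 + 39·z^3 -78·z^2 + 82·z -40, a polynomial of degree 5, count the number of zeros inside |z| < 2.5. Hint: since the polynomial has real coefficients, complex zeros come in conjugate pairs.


The zeros of p are: 4, (1 + 1i), (1 - 1i), (2 + 1i), (2 - 1i).
Their magnitudes are: 4, 1.414, 1.414, 2.236, 2.236.
Zeros with |z| < R = 2.5: (1 + 1i), (1 - 1i), (2 + 1i), (2 - 1i).
Count = 4.
By the argument principle, (1/2πi) ∮_{|z|=R} p'(z)/p(z) dz equals exactly this count.

Number of zeros inside |z| < 2.5: 4.


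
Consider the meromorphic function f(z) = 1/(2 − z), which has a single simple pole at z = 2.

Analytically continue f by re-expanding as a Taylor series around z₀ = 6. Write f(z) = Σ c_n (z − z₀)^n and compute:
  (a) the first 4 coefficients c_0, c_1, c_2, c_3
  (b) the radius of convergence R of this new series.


Let w = z − z₀, so z = z₀ + w.
Then 2 − z = 2 − (z₀ + w) = (2 − z₀) − w = -4 − w.
f(z) = 1/(-4 − w) = (1/(-4)) · 1/(1 − w/(-4)) = Σ_{n≥0} w^n / (-4)^(n+1).
So c_n = 1/(-4)^(n+1):
  c_0 = 1/(-4)^1 = -1/4.
  c_1 = 1/(-4)^2 = 1/16.
  c_2 = 1/(-4)^3 = -1/64.
  c_3 = 1/(-4)^4 = 1/256.
The series is valid for |w/d| < 1, i.e. |z − z₀| < |d|.
Radius of convergence: R = |2 − z₀| = |-4| = 4 (distance from z₀ to the singularity z = 2).

c_0 = -1/4, c_1 = 1/16, c_2 = -1/64, c_3 = 1/256; R = 4.


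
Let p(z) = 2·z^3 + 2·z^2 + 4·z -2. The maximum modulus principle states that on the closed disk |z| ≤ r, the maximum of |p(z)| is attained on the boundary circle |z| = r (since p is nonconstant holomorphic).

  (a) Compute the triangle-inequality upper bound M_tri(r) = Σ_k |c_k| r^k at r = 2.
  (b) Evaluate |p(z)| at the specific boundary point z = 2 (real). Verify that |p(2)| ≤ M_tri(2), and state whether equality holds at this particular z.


Coefficients: c_0 = -2, c_1 = 4, c_2 = 2, c_3 = 2. Radius r = 2.
Part (a). Triangle bound: M_tri(r) = Σ_k |c_k| r^k
  = |-2|·2^0 + |4|·2^1 + |2|·2^2 + |2|·2^3
  = 2 + 8 + 8 + 16 = 34.
This bounds M(r) := max_{|z|=r} |p(z)| from above; equality holds iff all terms c_k z^k can be made to align in phase at a single z on |z|=r.
Part (b). At z = 2 (real, on the circle |z| = r):
  p(2) = (-2)·2^0 + (4)·2^1 + (2)·2^2 + (2)·2^3 = 30.
  |p(2)| = 30.
Check: |p(2)| = 30 ≤ 34 = M_tri(2). ✓ Equality does not hold at z = 2 (the coefficients have mixed signs, so the terms do not all align in phase there).

M_tri(2) = 34; |p(2)| = 30; equality at z=2: no.


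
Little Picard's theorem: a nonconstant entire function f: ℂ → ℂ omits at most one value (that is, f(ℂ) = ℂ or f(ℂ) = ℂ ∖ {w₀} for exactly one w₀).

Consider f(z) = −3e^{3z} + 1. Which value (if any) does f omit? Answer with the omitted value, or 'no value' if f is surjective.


Little Picard bounds the complement of f(ℂ) to at most one point.
e^{3z} is never zero on ℂ, so -3·e^{3z} takes every value in ℂ ∖ {0}. Adding 1 shifts the range to ℂ ∖ {1}. Thus f omits exactly the value 1.

Omitted value: 1.


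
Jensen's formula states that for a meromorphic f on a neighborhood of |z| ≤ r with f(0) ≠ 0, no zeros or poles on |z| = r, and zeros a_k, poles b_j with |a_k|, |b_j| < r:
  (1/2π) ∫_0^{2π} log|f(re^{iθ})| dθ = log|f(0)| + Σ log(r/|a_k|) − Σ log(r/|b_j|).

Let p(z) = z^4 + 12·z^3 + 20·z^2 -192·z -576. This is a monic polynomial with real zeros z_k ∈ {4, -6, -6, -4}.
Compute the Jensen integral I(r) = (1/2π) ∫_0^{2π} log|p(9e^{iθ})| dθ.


Zeros: -6, -6, -4, 4; r = 9.
Inside |z| < r: -6, -6, -4, 4. Outside (|z| ≥ r): ∅.
p(0) = -576, so log|p(0)| = log(576) = 6.3561.
Apply Jensen: I(r) = log|p(0)| + Σ_k log(r/|z_k|), summed over zeros inside |z| < r.
  log(r/|z_k|) for z_k = 4: log(9/4) = 0.8109
  log(r/|z_k|) for z_k = -6: log(9/6) = 0.4055
  log(r/|z_k|) for z_k = -6: log(9/6) = 0.4055
  log(r/|z_k|) for z_k = -4: log(9/4) = 0.8109
Sum over inside zeros: 2.4328.
I(r) = log|p(0)| + (inside sum) = 6.3561 + 2.4328 = 8.7889.
Closed form (all zeros inside, monic): I(r) = n·log(r) = 4·log(9) = 8.7889. ✓

I(r) ≈ 8.7889.


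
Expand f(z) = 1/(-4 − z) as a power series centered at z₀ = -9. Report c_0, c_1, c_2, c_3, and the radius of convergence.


Let w = z − z₀, so z = z₀ + w.
Then -4 − z = -4 − (z₀ + w) = (-4 − z₀) − w = 5 − w.
f(z) = 1/(5 − w) = (1/(5)) · 1/(1 − w/(5)) = Σ_{n≥0} w^n / (5)^(n+1).
So c_n = 1/(5)^(n+1):
  c_0 = 1/(5)^1 = 1/5.
  c_1 = 1/(5)^2 = 1/25.
  c_2 = 1/(5)^3 = 1/125.
  c_3 = 1/(5)^4 = 1/625.
The series is valid for |w/d| < 1, i.e. |z − z₀| < |d|.
Radius of convergence: R = |-4 − z₀| = |5| = 5 (distance from z₀ to the singularity z = -4).

c_0 = 1/5, c_1 = 1/25, c_2 = 1/125, c_3 = 1/625; R = 5.


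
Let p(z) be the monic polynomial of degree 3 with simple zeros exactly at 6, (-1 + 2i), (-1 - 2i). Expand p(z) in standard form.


The polynomial is p(z) = ∏_{α ∈ S} (z − α), where S = {6, (-1 + 2i), (-1 - 2i)}.
Expanding the product yields: p(z) = z^3 -4·z^2 -7·z -30.
Note conjugate pairs combine to real quadratics: (z − (-1+2i))(z − (-1−2i)) = z² + 2z + 5.
The resulting polynomial has degree 3 and real coefficients as required.

p(z) = z^3 -4·z^2 -7·z -30.


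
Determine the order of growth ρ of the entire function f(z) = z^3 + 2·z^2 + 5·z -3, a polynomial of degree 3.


|f(z)| ≤ Σ|c_k|·r^k = O(r^3) as r → ∞. Polynomial growth is O(e^{r^ε}) for every ε > 0 (since r^3/e^{r^ε} → 0), so ρ ≤ ε for all ε > 0, i.e. ρ = 0. Every nonconstant polynomial has order 0.
Therefore ρ = 0.

Order ρ = 0.


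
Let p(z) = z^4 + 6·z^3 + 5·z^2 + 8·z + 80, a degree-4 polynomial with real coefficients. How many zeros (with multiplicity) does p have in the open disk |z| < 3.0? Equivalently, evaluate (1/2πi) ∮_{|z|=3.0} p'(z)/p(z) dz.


The zeros of p are: (1 + 2i), (1 - 2i), -4, -4.
Their magnitudes are: 2.236, 2.236, 4, 4.
Zeros with |z| < R = 3.0: (1 + 2i), (1 - 2i).
Count = 2.
By the argument principle, (1/2πi) ∮_{|z|=R} p'(z)/p(z) dz equals exactly this count.

Number of zeros inside |z| < 3.0: 2.


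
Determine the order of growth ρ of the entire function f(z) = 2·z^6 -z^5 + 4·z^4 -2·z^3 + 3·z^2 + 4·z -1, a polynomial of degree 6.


|f(z)| ≤ Σ|c_k|·r^k = O(r^6) as r → ∞. Polynomial growth is O(e^{r^ε}) for every ε > 0 (since r^6/e^{r^ε} → 0), so ρ ≤ ε for all ε > 0, i.e. ρ = 0. Every nonconstant polynomial has order 0.
Therefore ρ = 0.

Order ρ = 0.


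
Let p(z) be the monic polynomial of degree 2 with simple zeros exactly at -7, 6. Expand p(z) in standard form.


The polynomial is p(z) = ∏_{α ∈ S} (z − α), where S = {-7, 6}.
Expanding the product yields: p(z) = z^2 + z -42.
The resulting polynomial has degree 2 and real coefficients as required.

p(z) = z^2 + z -42.


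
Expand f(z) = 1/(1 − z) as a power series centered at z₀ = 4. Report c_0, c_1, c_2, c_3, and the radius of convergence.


Let w = z − z₀, so z = z₀ + w.
Then 1 − z = 1 − (z₀ + w) = (1 − z₀) − w = -3 − w.
f(z) = 1/(-3 − w) = (1/(-3)) · 1/(1 − w/(-3)) = Σ_{n≥0} w^n / (-3)^(n+1).
So c_n = 1/(-3)^(n+1):
  c_0 = 1/(-3)^1 = -1/3.
  c_1 = 1/(-3)^2 = 1/9.
  c_2 = 1/(-3)^3 = -1/27.
  c_3 = 1/(-3)^4 = 1/81.
The series is valid for |w/d| < 1, i.e. |z − z₀| < |d|.
Radius of convergence: R = |1 − z₀| = |-3| = 3 (distance from z₀ to the singularity z = 1).

c_0 = -1/3, c_1 = 1/9, c_2 = -1/27, c_3 = 1/81; R = 3.


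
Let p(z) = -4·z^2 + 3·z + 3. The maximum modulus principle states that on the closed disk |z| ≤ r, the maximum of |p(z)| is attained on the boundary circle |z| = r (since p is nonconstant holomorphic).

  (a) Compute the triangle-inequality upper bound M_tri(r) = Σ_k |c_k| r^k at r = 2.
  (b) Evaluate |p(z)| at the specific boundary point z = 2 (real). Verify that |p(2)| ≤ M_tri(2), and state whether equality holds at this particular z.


Coefficients: c_0 = 3, c_1 = 3, c_2 = -4. Radius r = 2.
Part (a). Triangle bound: M_tri(r) = Σ_k |c_k| r^k
  = |3|·2^0 + |3|·2^1 + |-4|·2^2
  = 3 + 6 + 16 = 25.
This bounds M(r) := max_{|z|=r} |p(z)| from above; equality holds iff all terms c_k z^k can be made to align in phase at a single z on |z|=r.
Part (b). At z = 2 (real, on the circle |z| = r):
  p(2) = (3)·2^0 + (3)·2^1 + (-4)·2^2 = -7.
  |p(2)| = 7.
Check: |p(2)| = 7 ≤ 25 = M_tri(2). ✓ Equality does not hold at z = 2 (the coefficients have mixed signs, so the terms do not all align in phase there).

M_tri(2) = 25; |p(2)| = 7; equality at z=2: no.


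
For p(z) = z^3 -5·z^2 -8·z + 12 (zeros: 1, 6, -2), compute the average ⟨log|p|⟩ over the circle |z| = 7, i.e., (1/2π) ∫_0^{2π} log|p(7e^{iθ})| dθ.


Zeros: -2, 1, 6; r = 7.
Inside |z| < r: -2, 1, 6. Outside (|z| ≥ r): ∅.
p(0) = 12, so log|p(0)| = log(12) = 2.4849.
Apply Jensen: I(r) = log|p(0)| + Σ_k log(r/|z_k|), summed over zeros inside |z| < r.
  log(r/|z_k|) for z_k = 1: log(7/1) = 1.9459
  log(r/|z_k|) for z_k = 6: log(7/6) = 0.1542
  log(r/|z_k|) for z_k = -2: log(7/2) = 1.2528
Sum over inside zeros: 3.3528.
I(r) = log|p(0)| + (inside sum) = 2.4849 + 3.3528 = 5.8377.
Closed form (all zeros inside, monic): I(r) = n·log(r) = 3·log(7) = 5.8377. ✓

I(r) ≈ 5.8377.


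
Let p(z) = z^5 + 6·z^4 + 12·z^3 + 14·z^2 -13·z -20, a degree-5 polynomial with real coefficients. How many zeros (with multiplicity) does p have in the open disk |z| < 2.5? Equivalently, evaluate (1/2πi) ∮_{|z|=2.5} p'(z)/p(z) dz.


The zeros of p are: 1, -1, (-1 + 2i), (-1 - 2i), -4.
Their magnitudes are: 1, 1, 2.236, 2.236, 4.
Zeros with |z| < R = 2.5: 1, -1, (-1 + 2i), (-1 - 2i).
Count = 4.
By the argument principle, (1/2πi) ∮_{|z|=R} p'(z)/p(z) dz equals exactly this count.

Number of zeros inside |z| < 2.5: 4.


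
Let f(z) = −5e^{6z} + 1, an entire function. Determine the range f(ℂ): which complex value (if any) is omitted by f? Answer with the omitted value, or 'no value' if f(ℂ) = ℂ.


Little Picard bounds the complement of f(ℂ) to at most one point.
e^{6z} is never zero on ℂ, so -5·e^{6z} takes every value in ℂ ∖ {0}. Adding 1 shifts the range to ℂ ∖ {1}. Thus f omits exactly the value 1.

Omitted value: 1.


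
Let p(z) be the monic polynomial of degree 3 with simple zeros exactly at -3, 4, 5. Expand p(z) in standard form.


The polynomial is p(z) = ∏_{α ∈ S} (z − α), where S = {-3, 4, 5}.
Expanding the product yields: p(z) = z^3 -6·z^2 -7·z + 60.
The resulting polynomial has degree 3 and real coefficients as required.

p(z) = z^3 -6·z^2 -7·z + 60.


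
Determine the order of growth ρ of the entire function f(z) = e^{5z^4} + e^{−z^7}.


Each summand is entire of order 4 and 7 respectively (as in the single-exponential case). The order of a sum is at most the max of the orders, so ρ ≤ 7. For the lower bound: on |z|=r choose arg z so that -1z^7 is real positive; then |e^{-1z^7}| = e^{1r^7} while |e^{5z^4}| ≤ e^{5r^4} = o(e^{1r^7}). So |f| ≥ e^{1r^7}(1 − o(1)) and ρ ≥ 7. Hence ρ = max(4, 7) = 7.
Therefore ρ = 7.

Order ρ = 7.


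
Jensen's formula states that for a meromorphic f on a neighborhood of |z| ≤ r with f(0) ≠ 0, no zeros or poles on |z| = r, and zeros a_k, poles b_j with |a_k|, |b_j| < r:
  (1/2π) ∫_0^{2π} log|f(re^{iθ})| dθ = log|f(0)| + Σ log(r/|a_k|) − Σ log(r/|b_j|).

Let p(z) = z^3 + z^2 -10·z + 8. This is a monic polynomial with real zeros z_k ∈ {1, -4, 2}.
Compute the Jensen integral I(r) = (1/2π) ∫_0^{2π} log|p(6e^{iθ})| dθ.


Zeros: -4, 1, 2; r = 6.
Inside |z| < r: -4, 1, 2. Outside (|z| ≥ r): ∅.
p(0) = 8, so log|p(0)| = log(8) = 2.0794.
Apply Jensen: I(r) = log|p(0)| + Σ_k log(r/|z_k|), summed over zeros inside |z| < r.
  log(r/|z_k|) for z_k = 1: log(6/1) = 1.7918
  log(r/|z_k|) for z_k = -4: log(6/4) = 0.4055
  log(r/|z_k|) for z_k = 2: log(6/2) = 1.0986
Sum over inside zeros: 3.2958.
I(r) = log|p(0)| + (inside sum) = 2.0794 + 3.2958 = 5.3753.
Closed form (all zeros inside, monic): I(r) = n·log(r) = 3·log(6) = 5.3753. ✓

I(r) ≈ 5.3753.


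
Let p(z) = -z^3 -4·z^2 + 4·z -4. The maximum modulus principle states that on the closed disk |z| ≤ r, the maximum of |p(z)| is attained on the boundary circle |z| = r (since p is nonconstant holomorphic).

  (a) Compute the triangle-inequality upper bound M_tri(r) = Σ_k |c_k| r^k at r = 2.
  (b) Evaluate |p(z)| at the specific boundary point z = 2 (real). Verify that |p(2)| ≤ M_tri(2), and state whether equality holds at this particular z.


Coefficients: c_0 = -4, c_1 = 4, c_2 = -4, c_3 = -1. Radius r = 2.
Part (a). Triangle bound: M_tri(r) = Σ_k |c_k| r^k
  = |-4|·2^0 + |4|·2^1 + |-4|·2^2 + |-1|·2^3
  = 4 + 8 + 16 + 8 = 36.
This bounds M(r) := max_{|z|=r} |p(z)| from above; equality holds iff all terms c_k z^k can be made to align in phase at a single z on |z|=r.
Part (b). At z = 2 (real, on the circle |z| = r):
  p(2) = (-4)·2^0 + (4)·2^1 + (-4)·2^2 + (-1)·2^3 = -20.
  |p(2)| = 20.
Check: |p(2)| = 20 ≤ 36 = M_tri(2). ✓ Equality does not hold at z = 2 (the coefficients have mixed signs, so the terms do not all align in phase there).

M_tri(2) = 36; |p(2)| = 20; equality at z=2: no.


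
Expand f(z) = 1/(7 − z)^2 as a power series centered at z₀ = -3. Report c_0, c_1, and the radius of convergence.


Let w = z − z₀, so z = z₀ + w.
Then 7 − z = 7 − (z₀ + w) = (7 − z₀) − w = 10 − w.
f(z) = 1/(10 − w)^2 = (1/(10)^2) · (1 − w/(10))^{−2}.
By the binomial series (1−u)^{−2} = Σ_{n≥0} C(n+1, 1) u^n for |u|<1, with u = w/(10):
  c_n = C(n+1, 1) / (10)^(n+2).
  c_0 = 1/(10)^2 = 1/100.
  c_1 = 2/(10)^3 = 1/500.
The series is valid for |w/d| < 1, i.e. |z − z₀| < |d|.
Radius of convergence: R = |7 − z₀| = |10| = 10 (distance from z₀ to the singularity z = 7).

c_0 = 1/100, c_1 = 1/500; R = 10.


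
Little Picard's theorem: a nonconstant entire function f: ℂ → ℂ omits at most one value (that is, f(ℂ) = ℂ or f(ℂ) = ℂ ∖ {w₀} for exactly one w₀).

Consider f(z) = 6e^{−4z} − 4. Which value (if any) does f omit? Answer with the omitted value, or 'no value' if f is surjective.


Little Picard bounds the complement of f(ℂ) to at most one point.
e^{−4z} is never zero on ℂ, so 6·e^{−4z} takes every value in ℂ ∖ {0}. Adding -4 shifts the range to ℂ ∖ {-4}. Thus f omits exactly the value -4.

Omitted value: -4.


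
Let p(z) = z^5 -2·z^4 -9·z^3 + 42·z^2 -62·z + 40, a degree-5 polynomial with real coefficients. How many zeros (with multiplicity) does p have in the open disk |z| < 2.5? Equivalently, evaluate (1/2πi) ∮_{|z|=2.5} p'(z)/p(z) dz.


The zeros of p are: -4, (1 + 1i), (1 - 1i), (2 + 1i), (2 - 1i).
Their magnitudes are: 4, 1.414, 1.414, 2.236, 2.236.
Zeros with |z| < R = 2.5: (1 + 1i), (1 - 1i), (2 + 1i), (2 - 1i).
Count = 4.
By the argument principle, (1/2πi) ∮_{|z|=R} p'(z)/p(z) dz equals exactly this count.

Number of zeros inside |z| < 2.5: 4.


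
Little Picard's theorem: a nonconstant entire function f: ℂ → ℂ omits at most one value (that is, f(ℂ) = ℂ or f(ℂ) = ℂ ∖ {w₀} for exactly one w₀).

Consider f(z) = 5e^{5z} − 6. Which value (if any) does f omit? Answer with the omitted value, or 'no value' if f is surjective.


Little Picard bounds the complement of f(ℂ) to at most one point.
e^{5z} is never zero on ℂ, so 5·e^{5z} takes every value in ℂ ∖ {0}. Adding -6 shifts the range to ℂ ∖ {-6}. Thus f omits exactly the value -6.

Omitted value: -6.


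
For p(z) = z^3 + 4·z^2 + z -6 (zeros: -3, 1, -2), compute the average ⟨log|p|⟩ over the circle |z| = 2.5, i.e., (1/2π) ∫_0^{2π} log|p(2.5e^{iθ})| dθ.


Zeros: -3, -2, 1; r = 2.5.
Inside |z| < r: -2, 1. Outside (|z| ≥ r): -3.
p(0) = -6, so log|p(0)| = log(6) = 1.7918.
Apply Jensen: I(r) = log|p(0)| + Σ_k log(r/|z_k|), summed over zeros inside |z| < r.
  log(r/|z_k|) for z_k = 1: log(2.5/1) = 0.9163
  log(r/|z_k|) for z_k = -2: log(2.5/2) = 0.2231
  Outside zeros (-3) contribute nothing to the Jensen sum.
Sum over inside zeros: 1.1394.
I(r) = log|p(0)| + (inside sum) = 1.7918 + 1.1394 = 2.9312.
Note: since some zeros are outside |z| ≤ r, the simplified n·log(r) form does NOT apply — only the inside zeros contribute.

I(r) ≈ 2.9312.


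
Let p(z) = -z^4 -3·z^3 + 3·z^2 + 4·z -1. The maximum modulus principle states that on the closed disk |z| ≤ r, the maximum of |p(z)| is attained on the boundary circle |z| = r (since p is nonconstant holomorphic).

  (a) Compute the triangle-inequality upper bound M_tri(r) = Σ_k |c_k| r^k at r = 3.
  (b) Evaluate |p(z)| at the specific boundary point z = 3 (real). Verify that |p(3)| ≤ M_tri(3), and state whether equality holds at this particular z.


Coefficients: c_0 = -1, c_1 = 4, c_2 = 3, c_3 = -3, c_4 = -1. Radius r = 3.
Part (a). Triangle bound: M_tri(r) = Σ_k |c_k| r^k
  = |-1|·3^0 + |4|·3^1 + |3|·3^2 + |-3|·3^3 + |-1|·3^4
  = 1 + 12 + 27 + 81 + 81 = 202.
This bounds M(r) := max_{|z|=r} |p(z)| from above; equality holds iff all terms c_k z^k can be made to align in phase at a single z on |z|=r.
Part (b). At z = 3 (real, on the circle |z| = r):
  p(3) = (-1)·3^0 + (4)·3^1 + (3)·3^2 + (-3)·3^3 + (-1)·3^4 = -124.
  |p(3)| = 124.
Check: |p(3)| = 124 ≤ 202 = M_tri(3). ✓ Equality does not hold at z = 3 (the coefficients have mixed signs, so the terms do not all align in phase there).

M_tri(3) = 202; |p(3)| = 124; equality at z=3: no.


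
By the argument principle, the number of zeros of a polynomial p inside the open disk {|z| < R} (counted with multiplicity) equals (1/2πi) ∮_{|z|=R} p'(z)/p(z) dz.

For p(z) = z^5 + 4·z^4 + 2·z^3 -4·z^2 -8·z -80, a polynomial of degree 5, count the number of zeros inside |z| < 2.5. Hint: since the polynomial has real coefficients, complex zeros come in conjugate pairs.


The zeros of p are: (0 + 2i), (0 - 2i), 2, (-3 + 1i), (-3 - 1i).
Their magnitudes are: 2, 2, 2, 3.162, 3.162.
Zeros with |z| < R = 2.5: (0 + 2i), (0 - 2i), 2.
Count = 3.
By the argument principle, (1/2πi) ∮_{|z|=R} p'(z)/p(z) dz equals exactly this count.

Number of zeros inside |z| < 2.5: 3.


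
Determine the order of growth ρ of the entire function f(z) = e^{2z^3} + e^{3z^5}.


Each summand is entire of order 3 and 5 respectively (as in the single-exponential case). The order of a sum is at most the max of the orders, so ρ ≤ 5. For the lower bound: on |z|=r choose arg z so that 3z^5 is real positive; then |e^{3z^5}| = e^{3r^5} while |e^{2z^3}| ≤ e^{2r^3} = o(e^{3r^5}). So |f| ≥ e^{3r^5}(1 − o(1)) and ρ ≥ 5. Hence ρ = max(3, 5) = 5.
Therefore ρ = 5.

Order ρ = 5.


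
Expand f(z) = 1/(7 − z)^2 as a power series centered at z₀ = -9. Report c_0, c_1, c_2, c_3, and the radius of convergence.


Let w = z − z₀, so z = z₀ + w.
Then 7 − z = 7 − (z₀ + w) = (7 − z₀) − w = 16 − w.
f(z) = 1/(16 − w)^2 = (1/(16)^2) · (1 − w/(16))^{−2}.
By the binomial series (1−u)^{−2} = Σ_{n≥0} C(n+1, 1) u^n for |u|<1, with u = w/(16):
  c_n = C(n+1, 1) / (16)^(n+2).
  c_0 = 1/(16)^2 = 1/256.
  c_1 = 2/(16)^3 = 1/2048.
  c_2 = 3/(16)^4 = 3/65536.
  c_3 = 4/(16)^5 = 1/262144.
The series is valid for |w/d| < 1, i.e. |z − z₀| < |d|.
Radius of convergence: R = |7 − z₀| = |16| = 16 (distance from z₀ to the singularity z = 7).

c_0 = 1/256, c_1 = 1/2048, c_2 = 3/65536, c_3 = 1/262144; R = 16.


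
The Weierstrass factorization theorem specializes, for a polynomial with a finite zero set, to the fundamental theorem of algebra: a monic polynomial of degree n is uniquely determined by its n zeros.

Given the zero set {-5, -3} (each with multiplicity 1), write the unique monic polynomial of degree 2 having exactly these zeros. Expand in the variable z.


The polynomial is p(z) = ∏_{α ∈ S} (z − α), where S = {-5, -3}.
Expanding the product yields: p(z) = z^2 + 8·z + 15.
The resulting polynomial has degree 2 and real coefficients as required.

p(z) = z^2 + 8·z + 15.


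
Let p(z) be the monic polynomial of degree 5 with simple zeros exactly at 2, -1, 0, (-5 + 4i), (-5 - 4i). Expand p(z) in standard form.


The polynomial is p(z) = ∏_{α ∈ S} (z − α), where S = {2, -1, 0, (-5 + 4i), (-5 - 4i)}.
Expanding the product yields: p(z) = z^5 + 9·z^4 + 29·z^3 -61·z^2 -82·z.
Note conjugate pairs combine to real quadratics: (z − (-5+4i))(z − (-5−4i)) = z² + 10z + 41.
The resulting polynomial has degree 5 and real coefficients as required.

p(z) = z^5 + 9·z^4 + 29·z^3 -61·z^2 -82·z.


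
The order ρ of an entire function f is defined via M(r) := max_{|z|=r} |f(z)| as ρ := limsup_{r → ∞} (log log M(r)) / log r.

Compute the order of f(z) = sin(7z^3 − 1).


Write sin(w) = (e^{iw} ± e^{−iw})/(2 or 2i), so |sin(w)| ≤ e^{|w|}. With w = 7z^3 − 1, |w| ≤ 7r^3 + 1 on |z|=r, giving M(r) ≤ e^{7r^3 + 1} and ρ ≤ 3. For the lower bound, choose z on |z|=r with 7z^3 purely imaginary of modulus 7r^3; then |sin(7z^3 − 1)| grows like e^{7r^3}/2, so ρ ≥ 3. Hence ρ = 3.
Therefore ρ = 3.

Order ρ = 3.


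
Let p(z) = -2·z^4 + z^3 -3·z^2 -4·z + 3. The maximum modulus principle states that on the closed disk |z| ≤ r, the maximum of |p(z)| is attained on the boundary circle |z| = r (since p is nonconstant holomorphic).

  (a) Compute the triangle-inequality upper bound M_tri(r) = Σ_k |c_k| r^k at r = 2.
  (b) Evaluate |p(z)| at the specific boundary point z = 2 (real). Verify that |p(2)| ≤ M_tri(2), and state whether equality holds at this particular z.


Coefficients: c_0 = 3, c_1 = -4, c_2 = -3, c_3 = 1, c_4 = -2. Radius r = 2.
Part (a). Triangle bound: M_tri(r) = Σ_k |c_k| r^k
  = |3|·2^0 + |-4|·2^1 + |-3|·2^2 + |1|·2^3 + |-2|·2^4
  = 3 + 8 + 12 + 8 + 32 = 63.
This bounds M(r) := max_{|z|=r} |p(z)| from above; equality holds iff all terms c_k z^k can be made to align in phase at a single z on |z|=r.
Part (b). At z = 2 (real, on the circle |z| = r):
  p(2) = (3)·2^0 + (-4)·2^1 + (-3)·2^2 + (1)·2^3 + (-2)·2^4 = -41.
  |p(2)| = 41.
Check: |p(2)| = 41 ≤ 63 = M_tri(2). ✓ Equality does not hold at z = 2 (the coefficients have mixed signs, so the terms do not all align in phase there).

M_tri(2) = 63; |p(2)| = 41; equality at z=2: no.


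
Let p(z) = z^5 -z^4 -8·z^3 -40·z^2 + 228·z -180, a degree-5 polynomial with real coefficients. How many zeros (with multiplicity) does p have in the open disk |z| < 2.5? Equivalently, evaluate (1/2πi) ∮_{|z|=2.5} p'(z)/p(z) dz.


The zeros of p are: 1, (3 + 1i), (3 - 1i), (-3 + 3i), (-3 - 3i).
Their magnitudes are: 1, 3.162, 3.162, 4.243, 4.243.
Zeros with |z| < R = 2.5: 1.
Count = 1.
By the argument principle, (1/2πi) ∮_{|z|=R} p'(z)/p(z) dz equals exactly this count.

Number of zeros inside |z| < 2.5: 1.


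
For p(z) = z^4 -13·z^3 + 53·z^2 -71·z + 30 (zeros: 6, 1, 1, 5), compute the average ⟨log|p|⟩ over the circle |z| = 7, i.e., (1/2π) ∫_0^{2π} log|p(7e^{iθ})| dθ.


Zeros: 1, 1, 5, 6; r = 7.
Inside |z| < r: 1, 1, 5, 6. Outside (|z| ≥ r): ∅.
p(0) = 30, so log|p(0)| = log(30) = 3.4012.
Apply Jensen: I(r) = log|p(0)| + Σ_k log(r/|z_k|), summed over zeros inside |z| < r.
  log(r/|z_k|) for z_k = 6: log(7/6) = 0.1542
  log(r/|z_k|) for z_k = 1: log(7/1) = 1.9459
  log(r/|z_k|) for z_k = 1: log(7/1) = 1.9459
  log(r/|z_k|) for z_k = 5: log(7/5) = 0.3365
Sum over inside zeros: 4.3824.
I(r) = log|p(0)| + (inside sum) = 3.4012 + 4.3824 = 7.7836.
Closed form (all zeros inside, monic): I(r) = n·log(r) = 4·log(7) = 7.7836. ✓

I(r) ≈ 7.7836.


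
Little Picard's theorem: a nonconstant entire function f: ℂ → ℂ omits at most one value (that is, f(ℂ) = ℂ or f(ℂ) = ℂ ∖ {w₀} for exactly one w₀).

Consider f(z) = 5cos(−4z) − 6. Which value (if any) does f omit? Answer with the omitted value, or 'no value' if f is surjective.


Little Picard bounds the complement of f(ℂ) to at most one point.
cos is entire and surjective onto ℂ: for every w ∈ ℂ, cos(ζ) = w has a solution ζ ∈ ℂ (e.g., via the complex inverse arccos). With ζ = −4z this gives z = ζ/(-4). Then 5·cos(−4z) takes every value in 5·ℂ = ℂ, and adding -6 is a bijection of ℂ. So f is surjective and omits no value. (Note: only on the real line is cos bounded by [−1, 1].)

Omitted value: no value.


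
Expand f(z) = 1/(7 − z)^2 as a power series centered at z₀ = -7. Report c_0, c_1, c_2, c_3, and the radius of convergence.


Let w = z − z₀, so z = z₀ + w.
Then 7 − z = 7 − (z₀ + w) = (7 − z₀) − w = 14 − w.
f(z) = 1/(14 − w)^2 = (1/(14)^2) · (1 − w/(14))^{−2}.
By the binomial series (1−u)^{−2} = Σ_{n≥0} C(n+1, 1) u^n for |u|<1, with u = w/(14):
  c_n = C(n+1, 1) / (14)^(n+2).
  c_0 = 1/(14)^2 = 1/196.
  c_1 = 2/(14)^3 = 1/1372.
  c_2 = 3/(14)^4 = 3/38416.
  c_3 = 4/(14)^5 = 1/134456.
The series is valid for |w/d| < 1, i.e. |z − z₀| < |d|.
Radius of convergence: R = |7 − z₀| = |14| = 14 (distance from z₀ to the singularity z = 7).

c_0 = 1/196, c_1 = 1/1372, c_2 = 3/38416, c_3 = 1/134456; R = 14.


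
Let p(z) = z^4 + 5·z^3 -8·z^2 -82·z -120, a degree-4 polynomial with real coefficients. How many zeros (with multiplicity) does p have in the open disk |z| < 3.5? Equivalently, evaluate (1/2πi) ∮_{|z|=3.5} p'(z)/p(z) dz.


The zeros of p are: 4, (-3 + 1i), (-3 - 1i), -3.
Their magnitudes are: 4, 3.162, 3.162, 3.
Zeros with |z| < R = 3.5: (-3 + 1i), (-3 - 1i), -3.
Count = 3.
By the argument principle, (1/2πi) ∮_{|z|=R} p'(z)/p(z) dz equals exactly this count.

Number of zeros inside |z| < 3.5: 3.


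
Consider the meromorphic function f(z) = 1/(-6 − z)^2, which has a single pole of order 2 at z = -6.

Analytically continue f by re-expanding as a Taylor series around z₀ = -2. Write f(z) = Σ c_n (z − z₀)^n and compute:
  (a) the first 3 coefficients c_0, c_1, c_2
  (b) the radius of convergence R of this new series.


Let w = z − z₀, so z = z₀ + w.
Then -6 − z = -6 − (z₀ + w) = (-6 − z₀) − w = -4 − w.
f(z) = 1/(-4 − w)^2 = (1/(-4)^2) · (1 − w/(-4))^{−2}.
By the binomial series (1−u)^{−2} = Σ_{n≥0} C(n+1, 1) u^n for |u|<1, with u = w/(-4):
  c_n = C(n+1, 1) / (-4)^(n+2).
  c_0 = 1/(-4)^2 = 1/16.
  c_1 = 2/(-4)^3 = -1/32.
  c_2 = 3/(-4)^4 = 3/256.
The series is valid for |w/d| < 1, i.e. |z − z₀| < |d|.
Radius of convergence: R = |-6 − z₀| = |-4| = 4 (distance from z₀ to the singularity z = -6).

c_0 = 1/16, c_1 = -1/32, c_2 = 3/256; R = 4.


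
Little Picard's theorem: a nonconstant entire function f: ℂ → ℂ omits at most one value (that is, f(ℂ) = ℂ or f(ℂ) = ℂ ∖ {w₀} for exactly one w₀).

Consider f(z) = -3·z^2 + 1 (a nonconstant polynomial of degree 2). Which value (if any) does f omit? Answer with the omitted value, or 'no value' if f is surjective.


Little Picard bounds the complement of f(ℂ) to at most one point.
For every w ∈ ℂ, the equation p(z) − w = 0 is a nonconstant polynomial in z and hence has at least one root by the fundamental theorem of algebra. So p is surjective onto ℂ, omitting no value.

Omitted value: no value.


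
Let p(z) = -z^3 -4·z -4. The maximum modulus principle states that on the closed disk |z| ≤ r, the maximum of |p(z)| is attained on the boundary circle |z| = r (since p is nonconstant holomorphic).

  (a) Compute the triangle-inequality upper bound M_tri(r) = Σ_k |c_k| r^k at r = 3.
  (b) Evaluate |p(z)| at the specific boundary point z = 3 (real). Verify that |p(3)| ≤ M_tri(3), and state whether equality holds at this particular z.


Coefficients: c_0 = -4, c_1 = -4, c_2 = 0, c_3 = -1. Radius r = 3.
Part (a). Triangle bound: M_tri(r) = Σ_k |c_k| r^k
  = |-4|·3^0 + |-4|·3^1 + |0|·3^2 + |-1|·3^3
  = 4 + 12 + 0 + 27 = 43.
This bounds M(r) := max_{|z|=r} |p(z)| from above; equality holds iff all terms c_k z^k can be made to align in phase at a single z on |z|=r.
Part (b). At z = 3 (real, on the circle |z| = r):
  p(3) = (-4)·3^0 + (-4)·3^1 + (0)·3^2 + (-1)·3^3 = -43.
  |p(3)| = 43.
Since all nonzero coefficients share the same sign, |p(3)| = 43 = M_tri(3); the triangle bound is attained at z = 3, so in fact M(r) = 43.

M_tri(3) = 43; |p(3)| = 43; equality at z=3: yes.
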